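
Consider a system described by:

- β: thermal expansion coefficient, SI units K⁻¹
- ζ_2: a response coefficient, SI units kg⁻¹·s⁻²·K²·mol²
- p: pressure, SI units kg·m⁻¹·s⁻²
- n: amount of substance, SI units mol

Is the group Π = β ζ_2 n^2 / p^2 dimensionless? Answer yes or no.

no

Sum the exponent of each base dimension across the product:
  M: [β]_M + [ζ_2]_M − 2·[p]_M + 2·[n]_M = (0) + (-1) − 2·(1) + 2·(0) = -3
  L: [β]_L + [ζ_2]_L − 2·[p]_L + 2·[n]_L = (0) + (0) − 2·(-1) + 2·(0) = 2
  T: [β]_T + [ζ_2]_T − 2·[p]_T + 2·[n]_T = (0) + (-2) − 2·(-2) + 2·(0) = 2
  Θ: [β]_Θ + [ζ_2]_Θ − 2·[p]_Θ + 2·[n]_Θ = (-1) + (2) − 2·(0) + 2·(0) = 1
  N: [β]_N + [ζ_2]_N − 2·[p]_N + 2·[n]_N = (0) + (2) − 2·(0) + 2·(1) = 4
Net dimensions [M⁻³ L² T² Θ N⁴] ≠ [1] — not dimensionless.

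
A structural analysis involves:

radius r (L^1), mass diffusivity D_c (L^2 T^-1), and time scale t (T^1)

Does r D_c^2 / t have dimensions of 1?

Sum the exponent of each base dimension across the product:
  L: [r]_L + 2·[D_c]_L − [t]_L = (1) + 2·(2) − (0) = 5
  T: [r]_T + 2·[D_c]_T − [t]_T = (0) + 2·(-1) − (1) = -3
Net dimensions [L⁵ T⁻³] ≠ [1] — not dimensionless.

no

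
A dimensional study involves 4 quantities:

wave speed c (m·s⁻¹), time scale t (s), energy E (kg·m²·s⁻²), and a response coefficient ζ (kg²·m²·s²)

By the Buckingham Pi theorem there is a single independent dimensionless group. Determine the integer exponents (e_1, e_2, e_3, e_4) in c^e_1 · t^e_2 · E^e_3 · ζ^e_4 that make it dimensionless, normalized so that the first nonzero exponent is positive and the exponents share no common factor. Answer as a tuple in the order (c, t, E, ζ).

M: e_1·(0) + e_2·(0) + e_3·(1) + e_4·(2) = 0
L: e_1·(1) + e_2·(0) + e_3·(2) + e_4·(2) = 0
T: e_1·(-1) + e_2·(1) + e_3·(-2) + e_4·(2) = 0
Solving this homogeneous linear system for the smallest-integer solution (first nonzero entry positive) gives (2, -4, -2, 1).

(2, -4, -2, 1)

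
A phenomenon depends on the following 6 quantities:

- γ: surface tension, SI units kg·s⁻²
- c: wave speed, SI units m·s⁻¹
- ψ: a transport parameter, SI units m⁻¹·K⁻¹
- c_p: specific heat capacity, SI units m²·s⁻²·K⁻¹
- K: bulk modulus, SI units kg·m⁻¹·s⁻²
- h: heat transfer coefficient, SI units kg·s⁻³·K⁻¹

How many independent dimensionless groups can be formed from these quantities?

There are 6 variables and 4 base dimensions (M, L, T, Θ).
The dimension matrix has rank 4.
Independent dimensionless groups: 6 − 4 = 2.

2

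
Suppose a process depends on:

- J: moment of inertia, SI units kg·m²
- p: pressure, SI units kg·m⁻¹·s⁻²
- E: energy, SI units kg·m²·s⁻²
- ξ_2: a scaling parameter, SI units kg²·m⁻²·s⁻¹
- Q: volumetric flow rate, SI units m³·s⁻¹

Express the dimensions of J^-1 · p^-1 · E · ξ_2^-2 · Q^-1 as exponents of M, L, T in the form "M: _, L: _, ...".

Collect each base-dimension exponent across the product:
  M: −(1) − (1) + (1) − 2·(2) − (0) = -5
  L: −(2) − (-1) + (2) − 2·(-2) − (3) = 2
  T: −(0) − (-2) + (-2) − 2·(-1) − (-1) = 3
So the dimensions are [M⁻⁵ L² T³].

M: -5, L: 2, T: 3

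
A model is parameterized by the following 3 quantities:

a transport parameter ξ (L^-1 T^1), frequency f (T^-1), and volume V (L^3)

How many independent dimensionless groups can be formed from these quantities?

1

There are 3 variables and 2 base dimensions (L, T).
The dimension matrix has rank 2.
Independent dimensionless groups: 3 − 2 = 1.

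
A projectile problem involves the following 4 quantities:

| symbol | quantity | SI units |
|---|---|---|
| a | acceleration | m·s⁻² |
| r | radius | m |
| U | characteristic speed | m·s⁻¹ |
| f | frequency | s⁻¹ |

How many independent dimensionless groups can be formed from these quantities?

2

There are 4 variables and 2 base dimensions (L, T).
The dimension matrix has rank 2.
Independent dimensionless groups: 4 − 2 = 2.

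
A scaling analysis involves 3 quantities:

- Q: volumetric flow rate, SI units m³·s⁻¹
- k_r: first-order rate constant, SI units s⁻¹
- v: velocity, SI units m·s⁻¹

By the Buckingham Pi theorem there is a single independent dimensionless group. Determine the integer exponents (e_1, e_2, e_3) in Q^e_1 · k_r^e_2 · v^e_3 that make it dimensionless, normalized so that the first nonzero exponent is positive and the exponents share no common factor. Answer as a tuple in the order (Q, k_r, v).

(1, 2, -3)

L: e_1·(3) + e_2·(0) + e_3·(1) = 0
T: e_1·(-1) + e_2·(-1) + e_3·(-1) = 0
Solving this homogeneous linear system for the smallest-integer solution (first nonzero entry positive) gives (1, 2, -3).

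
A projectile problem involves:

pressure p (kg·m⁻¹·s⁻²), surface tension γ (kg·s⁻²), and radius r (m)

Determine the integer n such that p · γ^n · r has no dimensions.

Balance the M exponent: (1)·n from γ, plus (1) + (0) = 1 from the rest, must sum to zero.
n + 1 = 0, so n = -1.

-1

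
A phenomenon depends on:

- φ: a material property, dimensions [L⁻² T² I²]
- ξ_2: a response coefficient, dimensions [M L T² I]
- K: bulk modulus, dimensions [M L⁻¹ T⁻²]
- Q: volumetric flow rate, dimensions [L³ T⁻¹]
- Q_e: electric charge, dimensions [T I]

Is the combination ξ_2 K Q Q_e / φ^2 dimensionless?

Sum the exponent of each base dimension across the product:
  M: −2·[φ]_M + [ξ_2]_M + [K]_M + [Q]_M + [Q_e]_M = −2·(0) + (1) + (1) + (0) + (0) = 2
  L: −2·[φ]_L + [ξ_2]_L + [K]_L + [Q]_L + [Q_e]_L = −2·(-2) + (1) + (-1) + (3) + (0) = 7
  T: −2·[φ]_T + [ξ_2]_T + [K]_T + [Q]_T + [Q_e]_T = −2·(2) + (2) + (-2) + (-1) + (1) = -4
  I: −2·[φ]_I + [ξ_2]_I + [K]_I + [Q]_I + [Q_e]_I = −2·(2) + (1) + (0) + (0) + (1) = -2
Net dimensions [M² L⁷ T⁻⁴ I⁻²] ≠ [1] — not dimensionless.

no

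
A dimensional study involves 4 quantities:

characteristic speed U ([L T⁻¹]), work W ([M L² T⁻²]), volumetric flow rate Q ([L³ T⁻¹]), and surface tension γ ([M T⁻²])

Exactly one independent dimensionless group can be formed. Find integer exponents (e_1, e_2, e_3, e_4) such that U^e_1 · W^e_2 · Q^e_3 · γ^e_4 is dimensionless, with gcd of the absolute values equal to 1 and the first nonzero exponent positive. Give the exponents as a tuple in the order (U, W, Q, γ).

M: e_1·(0) + e_2·(1) + e_3·(0) + e_4·(1) = 0
L: e_1·(1) + e_2·(2) + e_3·(3) + e_4·(0) = 0
T: e_1·(-1) + e_2·(-2) + e_3·(-1) + e_4·(-2) = 0
Solving this homogeneous linear system for the smallest-integer solution (first nonzero entry positive) gives (1, 1, -1, -1).

(1, 1, -1, -1)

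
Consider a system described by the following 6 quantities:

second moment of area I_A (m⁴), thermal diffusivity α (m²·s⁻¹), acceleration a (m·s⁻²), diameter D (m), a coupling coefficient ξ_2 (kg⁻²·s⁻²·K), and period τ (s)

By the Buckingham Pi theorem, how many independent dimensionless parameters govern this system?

3

There are 6 variables and 4 base dimensions (M, L, T, Θ).
The dimension matrix has rank 3 (less than 4: the dimension vectors are linearly dependent).
Independent dimensionless groups: 6 − 3 = 3.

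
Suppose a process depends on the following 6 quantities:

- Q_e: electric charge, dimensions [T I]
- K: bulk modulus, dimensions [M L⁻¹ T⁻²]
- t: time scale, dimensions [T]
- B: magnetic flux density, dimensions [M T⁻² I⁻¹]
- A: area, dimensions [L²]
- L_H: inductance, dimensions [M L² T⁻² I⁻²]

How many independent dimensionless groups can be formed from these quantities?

There are 6 variables and 4 base dimensions (M, L, T, I).
The dimension matrix has rank 4.
Independent dimensionless groups: 6 − 4 = 2.

2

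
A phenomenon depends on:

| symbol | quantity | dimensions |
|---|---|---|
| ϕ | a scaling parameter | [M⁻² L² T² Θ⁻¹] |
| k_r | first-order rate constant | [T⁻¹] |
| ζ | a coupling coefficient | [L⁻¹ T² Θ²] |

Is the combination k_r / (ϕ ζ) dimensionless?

no

Sum the exponent of each base dimension across the product:
  M: −[ϕ]_M + [k_r]_M − [ζ]_M = −(-2) + (0) − (0) = 2
  L: −[ϕ]_L + [k_r]_L − [ζ]_L = −(2) + (0) − (-1) = -1
  T: −[ϕ]_T + [k_r]_T − [ζ]_T = −(2) + (-1) − (2) = -5
  Θ: −[ϕ]_Θ + [k_r]_Θ − [ζ]_Θ = −(-1) + (0) − (2) = -1
Net dimensions [M² L⁻¹ T⁻⁵ Θ⁻¹] ≠ [1] — not dimensionless.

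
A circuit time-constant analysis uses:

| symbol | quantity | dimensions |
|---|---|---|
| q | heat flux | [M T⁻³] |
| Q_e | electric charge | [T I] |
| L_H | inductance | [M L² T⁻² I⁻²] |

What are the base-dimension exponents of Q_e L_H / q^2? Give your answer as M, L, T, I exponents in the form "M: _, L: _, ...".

Collect each base-dimension exponent across the product:
  M: −2·(1) + (0) + (1) = -1
  L: −2·(0) + (0) + (2) = 2
  T: −2·(-3) + (1) + (-2) = 5
  I: −2·(0) + (1) + (-2) = -1
So the dimensions are [M⁻¹ L² T⁵ I⁻¹].

M: -1, L: 2, T: 5, I: -1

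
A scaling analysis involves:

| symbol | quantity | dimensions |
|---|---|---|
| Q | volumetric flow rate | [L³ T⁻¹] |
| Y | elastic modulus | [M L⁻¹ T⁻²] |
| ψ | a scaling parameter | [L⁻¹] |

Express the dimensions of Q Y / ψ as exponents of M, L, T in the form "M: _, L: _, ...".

M: 1, L: 3, T: -3

Collect each base-dimension exponent across the product:
  M: (0) + (1) − (0) = 1
  L: (3) + (-1) − (-1) = 3
  T: (-1) + (-2) − (0) = -3
So the dimensions are [M L³ T⁻³].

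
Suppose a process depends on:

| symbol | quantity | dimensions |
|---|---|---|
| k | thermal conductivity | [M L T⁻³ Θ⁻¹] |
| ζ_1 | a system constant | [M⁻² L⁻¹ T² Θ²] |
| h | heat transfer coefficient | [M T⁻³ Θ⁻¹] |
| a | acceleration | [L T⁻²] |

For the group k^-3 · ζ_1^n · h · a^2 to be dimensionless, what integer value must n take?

-1

Balance the M exponent: (-2)·n from ζ_1, plus −3·(1) + (1) + 2·(0) = -2 from the rest, must sum to zero.
-2n − 2 = 0, so n = -1.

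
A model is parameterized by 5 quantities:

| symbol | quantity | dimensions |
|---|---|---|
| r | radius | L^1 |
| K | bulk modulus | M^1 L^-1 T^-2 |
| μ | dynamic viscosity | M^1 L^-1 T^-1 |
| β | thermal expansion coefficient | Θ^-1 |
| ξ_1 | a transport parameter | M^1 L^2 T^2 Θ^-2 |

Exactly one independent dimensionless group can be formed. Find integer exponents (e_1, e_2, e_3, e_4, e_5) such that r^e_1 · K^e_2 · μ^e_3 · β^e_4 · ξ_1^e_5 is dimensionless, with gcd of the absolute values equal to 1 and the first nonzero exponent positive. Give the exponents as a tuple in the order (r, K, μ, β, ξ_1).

(3, -3, 4, 2, -1)

M: e_1·(0) + e_2·(1) + e_3·(1) + e_4·(0) + e_5·(1) = 0
L: e_1·(1) + e_2·(-1) + e_3·(-1) + e_4·(0) + e_5·(2) = 0
T: e_1·(0) + e_2·(-2) + e_3·(-1) + e_4·(0) + e_5·(2) = 0
Θ: e_1·(0) + e_2·(0) + e_3·(0) + e_4·(-1) + e_5·(-2) = 0
Solving this homogeneous linear system for the smallest-integer solution (first nonzero entry positive) gives (3, -3, 4, 2, -1).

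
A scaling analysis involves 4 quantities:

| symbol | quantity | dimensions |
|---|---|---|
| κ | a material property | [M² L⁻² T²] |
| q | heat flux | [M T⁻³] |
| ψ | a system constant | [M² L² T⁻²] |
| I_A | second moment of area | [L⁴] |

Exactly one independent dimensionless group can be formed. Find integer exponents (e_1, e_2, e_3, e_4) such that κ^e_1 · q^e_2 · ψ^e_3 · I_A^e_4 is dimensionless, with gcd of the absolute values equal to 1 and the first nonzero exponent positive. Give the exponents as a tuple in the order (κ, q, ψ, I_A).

(2, 4, -4, 3)

M: e_1·(2) + e_2·(1) + e_3·(2) + e_4·(0) = 0
L: e_1·(-2) + e_2·(0) + e_3·(2) + e_4·(4) = 0
T: e_1·(2) + e_2·(-3) + e_3·(-2) + e_4·(0) = 0
Solving this homogeneous linear system for the smallest-integer solution (first nonzero entry positive) gives (2, 4, -4, 3).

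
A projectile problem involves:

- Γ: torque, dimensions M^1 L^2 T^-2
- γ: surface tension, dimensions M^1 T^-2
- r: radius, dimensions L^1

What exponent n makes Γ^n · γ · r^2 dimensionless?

-1

Balance the M exponent: (1)·n from Γ, plus (1) + 2·(0) = 1 from the rest, must sum to zero.
n + 1 = 0, so n = -1.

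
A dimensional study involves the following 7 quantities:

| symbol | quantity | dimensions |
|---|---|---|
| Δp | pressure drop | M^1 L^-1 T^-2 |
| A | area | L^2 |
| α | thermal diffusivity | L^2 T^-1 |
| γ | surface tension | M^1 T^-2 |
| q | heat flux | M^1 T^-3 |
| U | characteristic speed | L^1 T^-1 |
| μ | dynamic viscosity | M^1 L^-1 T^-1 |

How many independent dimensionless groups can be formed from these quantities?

4

There are 7 variables and 3 base dimensions (M, L, T).
The dimension matrix has rank 3.
Independent dimensionless groups: 7 − 3 = 4.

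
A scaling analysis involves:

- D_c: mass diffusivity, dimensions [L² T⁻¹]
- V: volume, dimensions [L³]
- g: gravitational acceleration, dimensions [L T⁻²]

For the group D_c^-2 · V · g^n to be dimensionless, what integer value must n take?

1

Balance the L exponent: (1)·n from g, plus −2·(2) + (3) = -1 from the rest, must sum to zero.
n − 1 = 0, so n = 1.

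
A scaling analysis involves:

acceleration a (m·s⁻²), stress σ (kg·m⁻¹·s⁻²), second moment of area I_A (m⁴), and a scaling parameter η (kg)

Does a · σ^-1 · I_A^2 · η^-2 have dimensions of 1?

no

Sum the exponent of each base dimension across the product:
  M: [a]_M − [σ]_M + 2·[I_A]_M − 2·[η]_M = (0) − (1) + 2·(0) − 2·(1) = -3
  L: [a]_L − [σ]_L + 2·[I_A]_L − 2·[η]_L = (1) − (-1) + 2·(4) − 2·(0) = 10
  T: [a]_T − [σ]_T + 2·[I_A]_T − 2·[η]_T = (-2) − (-2) + 2·(0) − 2·(0) = 0
Net dimensions [M⁻³ L¹⁰] ≠ [1] — not dimensionless.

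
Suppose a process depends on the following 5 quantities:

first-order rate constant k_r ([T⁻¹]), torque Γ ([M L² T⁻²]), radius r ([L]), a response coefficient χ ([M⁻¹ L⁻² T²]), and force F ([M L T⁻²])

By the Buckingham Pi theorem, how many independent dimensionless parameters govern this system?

There are 5 variables and 3 base dimensions (M, L, T).
The dimension matrix has rank 3.
Independent dimensionless groups: 5 − 3 = 2.

2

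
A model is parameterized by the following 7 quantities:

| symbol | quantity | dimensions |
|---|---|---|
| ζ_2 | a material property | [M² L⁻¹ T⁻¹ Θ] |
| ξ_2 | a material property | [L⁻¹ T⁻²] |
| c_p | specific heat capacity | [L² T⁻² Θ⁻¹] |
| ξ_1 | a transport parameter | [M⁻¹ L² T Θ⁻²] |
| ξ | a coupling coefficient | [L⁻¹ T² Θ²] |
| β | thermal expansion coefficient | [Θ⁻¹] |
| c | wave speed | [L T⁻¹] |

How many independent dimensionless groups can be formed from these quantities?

There are 7 variables and 4 base dimensions (M, L, T, Θ).
The dimension matrix has rank 4.
Independent dimensionless groups: 7 − 4 = 3.

3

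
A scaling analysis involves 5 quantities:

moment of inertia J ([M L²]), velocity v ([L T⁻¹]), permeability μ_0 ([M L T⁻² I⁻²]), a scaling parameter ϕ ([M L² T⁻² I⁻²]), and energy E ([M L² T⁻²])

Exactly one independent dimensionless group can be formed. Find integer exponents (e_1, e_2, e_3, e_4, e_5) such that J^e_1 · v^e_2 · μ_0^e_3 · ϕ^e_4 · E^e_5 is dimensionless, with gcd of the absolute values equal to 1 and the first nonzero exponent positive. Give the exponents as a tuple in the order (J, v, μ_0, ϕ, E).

(1, 2, 2, -2, -1)

M: e_1·(1) + e_2·(0) + e_3·(1) + e_4·(1) + e_5·(1) = 0
L: e_1·(2) + e_2·(1) + e_3·(1) + e_4·(2) + e_5·(2) = 0
T: e_1·(0) + e_2·(-1) + e_3·(-2) + e_4·(-2) + e_5·(-2) = 0
I: e_1·(0) + e_2·(0) + e_3·(-2) + e_4·(-2) + e_5·(0) = 0
Solving this homogeneous linear system for the smallest-integer solution (first nonzero entry positive) gives (1, 2, 2, -2, -1).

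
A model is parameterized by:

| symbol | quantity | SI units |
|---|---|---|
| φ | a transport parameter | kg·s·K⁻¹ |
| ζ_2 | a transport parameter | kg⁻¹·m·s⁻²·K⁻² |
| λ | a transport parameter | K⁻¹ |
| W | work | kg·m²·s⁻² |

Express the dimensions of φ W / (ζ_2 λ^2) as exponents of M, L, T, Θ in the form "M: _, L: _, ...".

Collect each base-dimension exponent across the product:
  M: (1) − (-1) − 2·(0) + (1) = 3
  L: (0) − (1) − 2·(0) + (2) = 1
  T: (1) − (-2) − 2·(0) + (-2) = 1
  Θ: (-1) − (-2) − 2·(-1) + (0) = 3
So the dimensions are [M³ L T Θ³].

M: 3, L: 1, T: 1, Θ: 3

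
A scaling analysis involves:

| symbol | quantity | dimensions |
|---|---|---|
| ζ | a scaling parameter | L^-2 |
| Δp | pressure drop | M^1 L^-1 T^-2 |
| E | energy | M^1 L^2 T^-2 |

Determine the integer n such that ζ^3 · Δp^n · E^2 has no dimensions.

Balance the M exponent: (1)·n from Δp, plus 3·(0) + 2·(1) = 2 from the rest, must sum to zero.
n + 2 = 0, so n = -2.

-2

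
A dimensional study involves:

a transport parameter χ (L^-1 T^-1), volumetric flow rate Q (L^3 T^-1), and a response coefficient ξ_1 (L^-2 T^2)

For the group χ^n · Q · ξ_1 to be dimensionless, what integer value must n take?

1

Balance the L exponent: (-1)·n from χ, plus (3) + (-2) = 1 from the rest, must sum to zero.
−n + 1 = 0, so n = 1.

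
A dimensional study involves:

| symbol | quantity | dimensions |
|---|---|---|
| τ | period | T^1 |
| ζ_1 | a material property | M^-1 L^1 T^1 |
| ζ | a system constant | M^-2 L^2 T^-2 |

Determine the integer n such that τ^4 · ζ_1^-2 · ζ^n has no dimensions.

Balance the M exponent: (-2)·n from ζ, plus 4·(0) − 2·(-1) = 2 from the rest, must sum to zero.
-2n + 2 = 0, so n = 1.

1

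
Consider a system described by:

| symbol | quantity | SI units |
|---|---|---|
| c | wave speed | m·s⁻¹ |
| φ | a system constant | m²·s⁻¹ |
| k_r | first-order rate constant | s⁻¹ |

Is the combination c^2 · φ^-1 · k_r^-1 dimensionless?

yes

Sum the exponent of each base dimension across the product:
  L: 2·[c]_L − [φ]_L − [k_r]_L = 2·(1) − (2) − (0) = 0
  T: 2·[c]_T − [φ]_T − [k_r]_T = 2·(-1) − (-1) − (-1) = 0
All base exponents vanish — dimensionless.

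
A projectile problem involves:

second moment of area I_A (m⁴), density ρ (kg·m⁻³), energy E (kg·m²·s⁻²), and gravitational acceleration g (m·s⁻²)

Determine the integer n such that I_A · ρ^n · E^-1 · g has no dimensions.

Balance the M exponent: (1)·n from ρ, plus (0) − (1) + (0) = -1 from the rest, must sum to zero.
n − 1 = 0, so n = 1.

1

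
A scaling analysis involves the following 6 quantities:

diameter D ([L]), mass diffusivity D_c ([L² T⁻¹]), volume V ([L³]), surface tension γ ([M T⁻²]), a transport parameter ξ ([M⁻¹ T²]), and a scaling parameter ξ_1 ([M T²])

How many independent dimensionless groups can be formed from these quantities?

3

There are 6 variables and 3 base dimensions (M, L, T).
The dimension matrix has rank 3.
Independent dimensionless groups: 6 − 3 = 3.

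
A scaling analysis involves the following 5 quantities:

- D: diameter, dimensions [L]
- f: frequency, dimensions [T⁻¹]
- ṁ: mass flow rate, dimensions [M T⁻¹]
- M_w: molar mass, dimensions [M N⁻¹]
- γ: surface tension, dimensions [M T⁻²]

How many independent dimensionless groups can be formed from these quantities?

1

There are 5 variables and 4 base dimensions (M, L, T, N).
The dimension matrix has rank 4.
Independent dimensionless groups: 5 − 4 = 1.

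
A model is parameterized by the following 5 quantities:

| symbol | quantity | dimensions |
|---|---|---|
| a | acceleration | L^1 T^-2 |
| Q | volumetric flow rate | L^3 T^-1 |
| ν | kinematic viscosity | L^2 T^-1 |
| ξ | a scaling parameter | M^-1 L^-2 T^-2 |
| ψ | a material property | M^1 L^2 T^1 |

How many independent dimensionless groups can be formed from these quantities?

2

There are 5 variables and 3 base dimensions (M, L, T).
The dimension matrix has rank 3.
Independent dimensionless groups: 5 − 3 = 2.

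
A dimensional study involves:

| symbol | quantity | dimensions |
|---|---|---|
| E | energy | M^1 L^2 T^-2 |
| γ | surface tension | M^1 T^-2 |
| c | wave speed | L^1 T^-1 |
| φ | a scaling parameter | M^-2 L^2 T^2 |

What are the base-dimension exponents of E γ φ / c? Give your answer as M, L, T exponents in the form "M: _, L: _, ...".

Collect each base-dimension exponent across the product:
  M: (1) + (1) − (0) + (-2) = 0
  L: (2) + (0) − (1) + (2) = 3
  T: (-2) + (-2) − (-1) + (2) = -1
So the dimensions are [L³ T⁻¹].

M: 0, L: 3, T: -1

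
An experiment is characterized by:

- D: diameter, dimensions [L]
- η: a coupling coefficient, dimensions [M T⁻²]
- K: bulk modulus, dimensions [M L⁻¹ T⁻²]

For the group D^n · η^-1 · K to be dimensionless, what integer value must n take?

1

Balance the L exponent: (1)·n from D, plus −(0) + (-1) = -1 from the rest, must sum to zero.
n − 1 = 0, so n = 1.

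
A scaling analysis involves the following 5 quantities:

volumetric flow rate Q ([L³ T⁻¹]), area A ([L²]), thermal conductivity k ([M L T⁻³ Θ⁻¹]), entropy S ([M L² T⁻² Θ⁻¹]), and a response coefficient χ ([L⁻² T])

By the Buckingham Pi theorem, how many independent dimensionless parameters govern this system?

There are 5 variables and 4 base dimensions (M, L, T, Θ).
The dimension matrix has rank 3 (less than 4: the dimension vectors are linearly dependent).
Independent dimensionless groups: 5 − 3 = 2.

2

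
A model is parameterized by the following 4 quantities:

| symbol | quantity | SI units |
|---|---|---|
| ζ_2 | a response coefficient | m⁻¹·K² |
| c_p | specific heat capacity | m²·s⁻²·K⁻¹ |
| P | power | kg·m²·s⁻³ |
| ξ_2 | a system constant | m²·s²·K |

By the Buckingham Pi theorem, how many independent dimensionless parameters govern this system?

There are 4 variables and 4 base dimensions (M, L, T, Θ).
The dimension matrix has rank 4.
Independent dimensionless groups: 4 − 4 = 0.

0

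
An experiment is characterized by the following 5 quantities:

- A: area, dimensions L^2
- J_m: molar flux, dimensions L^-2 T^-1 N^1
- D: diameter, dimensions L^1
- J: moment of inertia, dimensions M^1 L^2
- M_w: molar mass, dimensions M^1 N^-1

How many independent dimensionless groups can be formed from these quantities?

There are 5 variables and 4 base dimensions (M, L, T, N).
The dimension matrix has rank 4.
Independent dimensionless groups: 5 − 4 = 1.

1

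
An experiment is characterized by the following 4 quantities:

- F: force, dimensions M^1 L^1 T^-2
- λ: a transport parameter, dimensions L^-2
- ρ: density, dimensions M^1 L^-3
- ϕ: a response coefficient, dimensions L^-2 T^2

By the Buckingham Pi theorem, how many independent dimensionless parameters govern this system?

There are 4 variables and 3 base dimensions (M, L, T).
The dimension matrix has rank 3.
Independent dimensionless groups: 4 − 3 = 1.

1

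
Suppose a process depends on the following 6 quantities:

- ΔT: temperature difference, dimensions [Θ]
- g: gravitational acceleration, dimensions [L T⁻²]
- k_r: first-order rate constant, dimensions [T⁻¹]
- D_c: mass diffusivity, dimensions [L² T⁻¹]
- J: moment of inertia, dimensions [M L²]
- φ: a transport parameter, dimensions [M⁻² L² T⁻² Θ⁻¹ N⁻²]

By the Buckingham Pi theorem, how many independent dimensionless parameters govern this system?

1

There are 6 variables and 5 base dimensions (M, L, T, Θ, N).
The dimension matrix has rank 5.
Independent dimensionless groups: 6 − 5 = 1.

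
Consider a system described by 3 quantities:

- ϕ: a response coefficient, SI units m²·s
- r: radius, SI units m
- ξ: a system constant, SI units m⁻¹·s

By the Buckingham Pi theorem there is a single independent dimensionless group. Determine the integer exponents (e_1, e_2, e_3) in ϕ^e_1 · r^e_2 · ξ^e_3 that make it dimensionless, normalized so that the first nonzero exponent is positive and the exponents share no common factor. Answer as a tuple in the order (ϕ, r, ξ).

(1, -3, -1)

L: e_1·(2) + e_2·(1) + e_3·(-1) = 0
T: e_1·(1) + e_2·(0) + e_3·(1) = 0
Solving this homogeneous linear system for the smallest-integer solution (first nonzero entry positive) gives (1, -3, -1).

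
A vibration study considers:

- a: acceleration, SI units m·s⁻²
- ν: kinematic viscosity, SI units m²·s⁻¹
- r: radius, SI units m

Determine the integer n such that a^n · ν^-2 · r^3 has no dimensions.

1

Balance the L exponent: (1)·n from a, plus −2·(2) + 3·(1) = -1 from the rest, must sum to zero.
n − 1 = 0, so n = 1.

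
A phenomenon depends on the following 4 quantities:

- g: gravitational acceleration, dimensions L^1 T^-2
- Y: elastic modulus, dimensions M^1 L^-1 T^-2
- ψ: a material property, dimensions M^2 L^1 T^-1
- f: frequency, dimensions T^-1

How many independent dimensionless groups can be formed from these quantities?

There are 4 variables and 3 base dimensions (M, L, T).
The dimension matrix has rank 3.
Independent dimensionless groups: 4 − 3 = 1.

1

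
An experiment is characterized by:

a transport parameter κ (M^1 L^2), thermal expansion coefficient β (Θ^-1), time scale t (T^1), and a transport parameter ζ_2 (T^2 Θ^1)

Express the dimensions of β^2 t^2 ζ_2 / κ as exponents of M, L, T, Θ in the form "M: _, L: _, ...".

Collect each base-dimension exponent across the product:
  M: −(1) + 2·(0) + 2·(0) + (0) = -1
  L: −(2) + 2·(0) + 2·(0) + (0) = -2
  T: −(0) + 2·(0) + 2·(1) + (2) = 4
  Θ: −(0) + 2·(-1) + 2·(0) + (1) = -1
So the dimensions are [M⁻¹ L⁻² T⁴ Θ⁻¹].

M: -1, L: -2, T: 4, Θ: -1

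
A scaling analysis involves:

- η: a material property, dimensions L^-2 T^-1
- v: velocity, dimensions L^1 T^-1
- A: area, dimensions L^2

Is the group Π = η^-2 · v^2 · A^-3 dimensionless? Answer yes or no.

Sum the exponent of each base dimension across the product:
  L: −2·[η]_L + 2·[v]_L − 3·[A]_L = −2·(-2) + 2·(1) − 3·(2) = 0
  T: −2·[η]_T + 2·[v]_T − 3·[A]_T = −2·(-1) + 2·(-1) − 3·(0) = 0
All base exponents vanish — dimensionless.

yes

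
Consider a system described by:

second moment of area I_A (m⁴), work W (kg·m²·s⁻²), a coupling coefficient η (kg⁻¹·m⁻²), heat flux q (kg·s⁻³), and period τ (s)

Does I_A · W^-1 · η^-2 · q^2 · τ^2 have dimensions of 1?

Sum the exponent of each base dimension across the product:
  M: [I_A]_M − [W]_M − 2·[η]_M + 2·[q]_M + 2·[τ]_M = (0) − (1) − 2·(-1) + 2·(1) + 2·(0) = 3
  L: [I_A]_L − [W]_L − 2·[η]_L + 2·[q]_L + 2·[τ]_L = (4) − (2) − 2·(-2) + 2·(0) + 2·(0) = 6
  T: [I_A]_T − [W]_T − 2·[η]_T + 2·[q]_T + 2·[τ]_T = (0) − (-2) − 2·(0) + 2·(-3) + 2·(1) = -2
Net dimensions [M³ L⁶ T⁻²] ≠ [1] — not dimensionless.

no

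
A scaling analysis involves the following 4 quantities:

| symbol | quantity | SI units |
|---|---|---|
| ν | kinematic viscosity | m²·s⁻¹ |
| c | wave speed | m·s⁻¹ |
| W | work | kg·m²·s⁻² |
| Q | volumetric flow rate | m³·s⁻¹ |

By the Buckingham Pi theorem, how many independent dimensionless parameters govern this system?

There are 4 variables and 3 base dimensions (M, L, T).
The dimension matrix has rank 3.
Independent dimensionless groups: 4 − 3 = 1.

1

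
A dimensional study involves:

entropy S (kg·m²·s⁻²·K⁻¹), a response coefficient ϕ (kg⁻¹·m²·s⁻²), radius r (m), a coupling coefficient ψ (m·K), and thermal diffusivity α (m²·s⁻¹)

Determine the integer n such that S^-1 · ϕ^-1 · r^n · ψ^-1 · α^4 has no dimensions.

-3

Balance the L exponent: (1)·n from r, plus −(2) − (2) − (1) + 4·(2) = 3 from the rest, must sum to zero.
n + 3 = 0, so n = -3.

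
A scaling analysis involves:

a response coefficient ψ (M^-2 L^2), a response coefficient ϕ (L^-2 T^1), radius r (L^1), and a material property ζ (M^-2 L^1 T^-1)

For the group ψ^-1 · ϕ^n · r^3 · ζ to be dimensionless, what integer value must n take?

Balance the L exponent: (-2)·n from ϕ, plus −(2) + 3·(1) + (1) = 2 from the rest, must sum to zero.
-2n + 2 = 0, so n = 1.

1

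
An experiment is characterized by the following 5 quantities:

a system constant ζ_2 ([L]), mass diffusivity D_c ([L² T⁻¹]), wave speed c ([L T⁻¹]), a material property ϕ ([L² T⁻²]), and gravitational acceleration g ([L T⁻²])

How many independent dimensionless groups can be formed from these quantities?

There are 5 variables and 2 base dimensions (L, T).
The dimension matrix has rank 2.
Independent dimensionless groups: 5 − 2 = 3.

3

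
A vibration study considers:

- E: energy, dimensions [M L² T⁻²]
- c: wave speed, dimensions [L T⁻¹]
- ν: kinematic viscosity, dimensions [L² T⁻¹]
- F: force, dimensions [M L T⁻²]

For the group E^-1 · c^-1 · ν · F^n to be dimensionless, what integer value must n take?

Balance the M exponent: (1)·n from F, plus −(1) − (0) + (0) = -1 from the rest, must sum to zero.
n − 1 = 0, so n = 1.

1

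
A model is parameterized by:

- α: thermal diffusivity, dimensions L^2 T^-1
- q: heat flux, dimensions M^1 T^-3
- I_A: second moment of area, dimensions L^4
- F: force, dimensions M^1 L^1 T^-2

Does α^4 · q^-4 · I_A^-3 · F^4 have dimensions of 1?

yes

Sum the exponent of each base dimension across the product:
  M: 4·[α]_M − 4·[q]_M − 3·[I_A]_M + 4·[F]_M = 4·(0) − 4·(1) − 3·(0) + 4·(1) = 0
  L: 4·[α]_L − 4·[q]_L − 3·[I_A]_L + 4·[F]_L = 4·(2) − 4·(0) − 3·(4) + 4·(1) = 0
  T: 4·[α]_T − 4·[q]_T − 3·[I_A]_T + 4·[F]_T = 4·(-1) − 4·(-3) − 3·(0) + 4·(-2) = 0
All base exponents vanish — dimensionless.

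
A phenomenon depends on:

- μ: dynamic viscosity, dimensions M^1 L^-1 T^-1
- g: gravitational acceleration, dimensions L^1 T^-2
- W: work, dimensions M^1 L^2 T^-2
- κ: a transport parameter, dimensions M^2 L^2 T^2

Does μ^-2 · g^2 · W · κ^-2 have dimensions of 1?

no

Sum the exponent of each base dimension across the product:
  M: −2·[μ]_M + 2·[g]_M + [W]_M − 2·[κ]_M = −2·(1) + 2·(0) + (1) − 2·(2) = -5
  L: −2·[μ]_L + 2·[g]_L + [W]_L − 2·[κ]_L = −2·(-1) + 2·(1) + (2) − 2·(2) = 2
  T: −2·[μ]_T + 2·[g]_T + [W]_T − 2·[κ]_T = −2·(-1) + 2·(-2) + (-2) − 2·(2) = -8
Net dimensions [M⁻⁵ L² T⁻⁸] ≠ [1] — not dimensionless.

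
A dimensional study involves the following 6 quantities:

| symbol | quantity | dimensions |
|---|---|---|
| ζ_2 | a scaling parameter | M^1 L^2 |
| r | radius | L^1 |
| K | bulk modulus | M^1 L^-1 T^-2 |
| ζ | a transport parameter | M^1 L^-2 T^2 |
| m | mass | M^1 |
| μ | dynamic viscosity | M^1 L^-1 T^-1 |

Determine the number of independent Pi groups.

3

There are 6 variables and 3 base dimensions (M, L, T).
The dimension matrix has rank 3.
Independent dimensionless groups: 6 − 3 = 3.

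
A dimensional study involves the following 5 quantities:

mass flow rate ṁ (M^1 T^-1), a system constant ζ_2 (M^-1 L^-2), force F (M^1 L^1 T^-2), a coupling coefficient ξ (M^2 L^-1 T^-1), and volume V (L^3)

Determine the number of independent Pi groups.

There are 5 variables and 3 base dimensions (M, L, T).
The dimension matrix has rank 3.
Independent dimensionless groups: 5 − 3 = 2.

2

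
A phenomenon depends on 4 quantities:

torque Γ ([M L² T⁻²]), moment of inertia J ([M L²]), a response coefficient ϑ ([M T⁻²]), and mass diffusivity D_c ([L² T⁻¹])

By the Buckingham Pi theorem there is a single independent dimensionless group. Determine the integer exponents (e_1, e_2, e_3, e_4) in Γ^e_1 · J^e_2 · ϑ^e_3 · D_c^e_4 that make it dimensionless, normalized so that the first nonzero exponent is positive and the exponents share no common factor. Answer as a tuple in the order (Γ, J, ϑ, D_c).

(3, -1, -2, -2)

M: e_1·(1) + e_2·(1) + e_3·(1) + e_4·(0) = 0
L: e_1·(2) + e_2·(2) + e_3·(0) + e_4·(2) = 0
T: e_1·(-2) + e_2·(0) + e_3·(-2) + e_4·(-1) = 0
Solving this homogeneous linear system for the smallest-integer solution (first nonzero entry positive) gives (3, -1, -2, -2).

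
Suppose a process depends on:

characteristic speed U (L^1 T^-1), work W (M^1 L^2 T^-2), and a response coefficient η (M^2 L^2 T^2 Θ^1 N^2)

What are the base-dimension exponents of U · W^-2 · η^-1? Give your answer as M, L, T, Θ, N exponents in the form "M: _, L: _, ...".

Collect each base-dimension exponent across the product:
  M: (0) − 2·(1) − (2) = -4
  L: (1) − 2·(2) − (2) = -5
  T: (-1) − 2·(-2) − (2) = 1
  Θ: (0) − 2·(0) − (1) = -1
  N: (0) − 2·(0) − (2) = -2
So the dimensions are [M⁻⁴ L⁻⁵ T Θ⁻¹ N⁻²].

M: -4, L: -5, T: 1, Θ: -1, N: -2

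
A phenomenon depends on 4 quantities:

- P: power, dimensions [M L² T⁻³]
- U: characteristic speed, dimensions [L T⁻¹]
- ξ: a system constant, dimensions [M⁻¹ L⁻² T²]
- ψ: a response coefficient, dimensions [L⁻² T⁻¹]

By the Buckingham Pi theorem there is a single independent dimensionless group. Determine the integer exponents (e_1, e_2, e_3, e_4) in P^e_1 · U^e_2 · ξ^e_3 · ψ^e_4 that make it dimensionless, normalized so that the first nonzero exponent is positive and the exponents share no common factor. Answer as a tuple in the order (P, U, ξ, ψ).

(3, -2, 3, -1)

M: e_1·(1) + e_2·(0) + e_3·(-1) + e_4·(0) = 0
L: e_1·(2) + e_2·(1) + e_3·(-2) + e_4·(-2) = 0
T: e_1·(-3) + e_2·(-1) + e_3·(2) + e_4·(-1) = 0
Solving this homogeneous linear system for the smallest-integer solution (first nonzero entry positive) gives (3, -2, 3, -1).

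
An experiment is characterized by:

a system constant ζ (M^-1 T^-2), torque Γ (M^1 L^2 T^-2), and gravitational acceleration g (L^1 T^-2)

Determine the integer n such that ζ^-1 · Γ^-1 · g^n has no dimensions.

Balance the L exponent: (1)·n from g, plus −(0) − (2) = -2 from the rest, must sum to zero.
n − 2 = 0, so n = 2.

2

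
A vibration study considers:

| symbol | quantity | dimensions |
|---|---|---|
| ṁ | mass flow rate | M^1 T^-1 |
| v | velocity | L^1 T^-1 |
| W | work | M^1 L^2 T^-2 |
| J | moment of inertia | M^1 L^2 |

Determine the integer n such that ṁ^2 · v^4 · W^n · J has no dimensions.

Balance the M exponent: (1)·n from W, plus 2·(1) + 4·(0) + (1) = 3 from the rest, must sum to zero.
n + 3 = 0, so n = -3.

-3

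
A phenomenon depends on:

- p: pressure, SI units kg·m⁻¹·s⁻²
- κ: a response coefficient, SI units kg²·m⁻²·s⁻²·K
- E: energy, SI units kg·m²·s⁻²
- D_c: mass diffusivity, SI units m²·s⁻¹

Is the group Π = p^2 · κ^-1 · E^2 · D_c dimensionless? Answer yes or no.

no

Sum the exponent of each base dimension across the product:
  M: 2·[p]_M − [κ]_M + 2·[E]_M + [D_c]_M = 2·(1) − (2) + 2·(1) + (0) = 2
  L: 2·[p]_L − [κ]_L + 2·[E]_L + [D_c]_L = 2·(-1) − (-2) + 2·(2) + (2) = 6
  T: 2·[p]_T − [κ]_T + 2·[E]_T + [D_c]_T = 2·(-2) − (-2) + 2·(-2) + (-1) = -7
  Θ: 2·[p]_Θ − [κ]_Θ + 2·[E]_Θ + [D_c]_Θ = 2·(0) − (1) + 2·(0) + (0) = -1
Net dimensions [M² L⁶ T⁻⁷ Θ⁻¹] ≠ [1] — not dimensionless.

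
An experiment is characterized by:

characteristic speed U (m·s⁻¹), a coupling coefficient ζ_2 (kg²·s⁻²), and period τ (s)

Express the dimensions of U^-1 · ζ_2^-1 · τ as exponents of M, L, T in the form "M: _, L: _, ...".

Collect each base-dimension exponent across the product:
  M: −(0) − (2) + (0) = -2
  L: −(1) − (0) + (0) = -1
  T: −(-1) − (-2) + (1) = 4
So the dimensions are [M⁻² L⁻¹ T⁴].

M: -2, L: -1, T: 4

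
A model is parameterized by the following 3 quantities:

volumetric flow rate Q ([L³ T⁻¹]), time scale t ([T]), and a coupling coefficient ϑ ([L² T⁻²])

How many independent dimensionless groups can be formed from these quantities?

There are 3 variables and 2 base dimensions (L, T).
The dimension matrix has rank 2.
Independent dimensionless groups: 3 − 2 = 1.

1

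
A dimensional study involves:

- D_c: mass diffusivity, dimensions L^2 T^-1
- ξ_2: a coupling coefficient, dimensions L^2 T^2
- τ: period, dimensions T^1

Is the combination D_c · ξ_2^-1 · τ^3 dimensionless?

Sum the exponent of each base dimension across the product:
  L: [D_c]_L − [ξ_2]_L + 3·[τ]_L = (2) − (2) + 3·(0) = 0
  T: [D_c]_T − [ξ_2]_T + 3·[τ]_T = (-1) − (2) + 3·(1) = 0
All base exponents vanish — dimensionless.

yes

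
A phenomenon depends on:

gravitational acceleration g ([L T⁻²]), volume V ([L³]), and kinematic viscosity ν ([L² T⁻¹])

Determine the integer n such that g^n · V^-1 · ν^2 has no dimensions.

Balance the L exponent: (1)·n from g, plus −(3) + 2·(2) = 1 from the rest, must sum to zero.
n + 1 = 0, so n = -1.

-1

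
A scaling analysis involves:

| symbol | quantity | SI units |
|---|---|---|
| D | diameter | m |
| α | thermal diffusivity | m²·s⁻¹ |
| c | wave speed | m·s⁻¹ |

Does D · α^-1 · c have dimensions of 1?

Sum the exponent of each base dimension across the product:
  M: [D]_M − [α]_M + [c]_M = (0) − (0) + (0) = 0
  L: [D]_L − [α]_L + [c]_L = (1) − (2) + (1) = 0
  T: [D]_T − [α]_T + [c]_T = (0) − (-1) + (-1) = 0
  Θ: [D]_Θ − [α]_Θ + [c]_Θ = (0) − (0) + (0) = 0
All base exponents vanish — dimensionless.

yes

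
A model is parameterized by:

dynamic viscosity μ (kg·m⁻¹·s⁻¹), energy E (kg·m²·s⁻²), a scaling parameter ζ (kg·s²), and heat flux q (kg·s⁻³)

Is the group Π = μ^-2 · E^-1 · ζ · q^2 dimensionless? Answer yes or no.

yes

Sum the exponent of each base dimension across the product:
  M: −2·[μ]_M − [E]_M + [ζ]_M + 2·[q]_M = −2·(1) − (1) + (1) + 2·(1) = 0
  L: −2·[μ]_L − [E]_L + [ζ]_L + 2·[q]_L = −2·(-1) − (2) + (0) + 2·(0) = 0
  T: −2·[μ]_T − [E]_T + [ζ]_T + 2·[q]_T = −2·(-1) − (-2) + (2) + 2·(-3) = 0
All base exponents vanish — dimensionless.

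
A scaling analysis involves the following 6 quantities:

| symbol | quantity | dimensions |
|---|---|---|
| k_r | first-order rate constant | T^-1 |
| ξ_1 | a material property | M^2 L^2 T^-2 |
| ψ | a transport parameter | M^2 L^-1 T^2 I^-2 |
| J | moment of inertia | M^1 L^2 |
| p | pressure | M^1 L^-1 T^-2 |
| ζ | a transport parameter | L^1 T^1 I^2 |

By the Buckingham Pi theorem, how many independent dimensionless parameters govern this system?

2

There are 6 variables and 4 base dimensions (M, L, T, I).
The dimension matrix has rank 4.
Independent dimensionless groups: 6 − 4 = 2.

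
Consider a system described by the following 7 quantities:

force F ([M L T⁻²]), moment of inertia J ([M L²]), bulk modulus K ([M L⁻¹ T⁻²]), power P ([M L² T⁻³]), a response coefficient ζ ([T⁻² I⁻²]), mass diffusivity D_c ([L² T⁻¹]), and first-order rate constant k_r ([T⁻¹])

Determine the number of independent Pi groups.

There are 7 variables and 4 base dimensions (M, L, T, I).
The dimension matrix has rank 4.
Independent dimensionless groups: 7 − 4 = 3.

3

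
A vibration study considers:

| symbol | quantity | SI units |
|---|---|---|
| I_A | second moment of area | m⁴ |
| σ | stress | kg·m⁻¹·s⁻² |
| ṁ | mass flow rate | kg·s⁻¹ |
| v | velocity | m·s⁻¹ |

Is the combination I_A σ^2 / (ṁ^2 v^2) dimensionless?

Sum the exponent of each base dimension across the product:
  M: [I_A]_M + 2·[σ]_M − 2·[ṁ]_M − 2·[v]_M = (0) + 2·(1) − 2·(1) − 2·(0) = 0
  L: [I_A]_L + 2·[σ]_L − 2·[ṁ]_L − 2·[v]_L = (4) + 2·(-1) − 2·(0) − 2·(1) = 0
  T: [I_A]_T + 2·[σ]_T − 2·[ṁ]_T − 2·[v]_T = (0) + 2·(-2) − 2·(-1) − 2·(-1) = 0
All base exponents vanish — dimensionless.

yes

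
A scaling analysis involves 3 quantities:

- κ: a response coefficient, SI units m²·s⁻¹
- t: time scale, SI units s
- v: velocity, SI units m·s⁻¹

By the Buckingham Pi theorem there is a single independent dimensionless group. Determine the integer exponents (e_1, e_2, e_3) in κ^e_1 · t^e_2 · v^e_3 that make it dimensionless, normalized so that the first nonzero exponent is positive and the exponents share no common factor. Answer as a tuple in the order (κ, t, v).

L: e_1·(2) + e_2·(0) + e_3·(1) = 0
T: e_1·(-1) + e_2·(1) + e_3·(-1) = 0
Solving this homogeneous linear system for the smallest-integer solution (first nonzero entry positive) gives (1, -1, -2).

(1, -1, -2)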